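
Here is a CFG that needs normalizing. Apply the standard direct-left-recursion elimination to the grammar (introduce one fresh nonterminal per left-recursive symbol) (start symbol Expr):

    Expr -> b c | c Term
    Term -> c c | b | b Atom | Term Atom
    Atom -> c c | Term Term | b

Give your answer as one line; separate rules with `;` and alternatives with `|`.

Expr -> b c | c Term; Term -> c c Term1 | b Term1 | b Atom Term1; Atom -> c c | Term Term | b; Term1 -> Atom Term1 | epsilon

Term is directly left-recursive.
For Term: α = {Atom}, β = {c c, b, b Atom}. Rewrite as Term → β Term1 and Term1 → α Term1 | ε.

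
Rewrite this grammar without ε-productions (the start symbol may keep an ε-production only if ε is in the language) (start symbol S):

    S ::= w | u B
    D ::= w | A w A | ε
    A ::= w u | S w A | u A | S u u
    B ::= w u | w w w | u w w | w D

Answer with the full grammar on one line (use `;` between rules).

Nullable nonterminals: {D}.
ε ∉ L(G), so no ε-production is kept.
Add the nullable-subset variants: B → w D gives w D | w.

S ::= w | u B; D ::= w | A w A; A ::= w u | S w A | u A | S u u; B ::= w u | w w w | u w w | w D | w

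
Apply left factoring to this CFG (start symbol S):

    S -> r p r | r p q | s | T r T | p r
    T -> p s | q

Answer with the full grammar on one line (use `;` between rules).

S -> s | T r T | p r | r p S'; T -> p s | q; S' -> r | q

S has alternatives sharing prefix 'r p': factor to S → r p S' with S' → r | q.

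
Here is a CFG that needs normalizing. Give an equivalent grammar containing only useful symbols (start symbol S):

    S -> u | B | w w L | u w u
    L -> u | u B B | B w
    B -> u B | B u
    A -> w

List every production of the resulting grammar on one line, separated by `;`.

S -> u | w w L | u w u; L -> u

Generating nonterminals: {A, L, S}.
Reachable from S after that: {L, S}.
Removed useless symbols: {A, B} and every production mentioning them.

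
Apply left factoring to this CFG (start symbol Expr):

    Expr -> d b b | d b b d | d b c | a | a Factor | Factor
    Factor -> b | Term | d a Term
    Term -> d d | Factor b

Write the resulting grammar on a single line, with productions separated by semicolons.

Expr has alternatives sharing prefix 'd b': factor to Expr → d b Expr1 with Expr1 → b | b d | c.
Expr has alternatives sharing prefix 'a': factor to Expr → a Expr2 with Expr2 → ε | Factor.
Expr1 has alternatives sharing prefix 'b': factor to Expr1 → b Expr11 with Expr11 → ε | d.

Expr -> Factor | d b Expr1 | a Expr2; Factor -> b | Term | d a Term; Term -> d d | Factor b; Expr1 -> c | b Expr11; Expr2 -> epsilon | Factor; Expr11 -> epsilon | d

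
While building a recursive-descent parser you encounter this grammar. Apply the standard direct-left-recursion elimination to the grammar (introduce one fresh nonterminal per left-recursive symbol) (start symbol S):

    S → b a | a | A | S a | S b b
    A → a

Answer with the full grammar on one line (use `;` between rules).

S → b a S' | a S' | A S'; A → a; S' → a S' | b b S' | ε

Directly left-recursive nonterminal: S.
For S: α = {a, b b}, β = {b a, a, A}. Rewrite as S → β S' and S' → α S' | ε.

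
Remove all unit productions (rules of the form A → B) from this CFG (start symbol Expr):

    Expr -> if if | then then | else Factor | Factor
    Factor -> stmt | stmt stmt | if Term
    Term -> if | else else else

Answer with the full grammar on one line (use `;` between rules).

Unit pairs: Expr ⇒* {Factor}.
For every A with A ⇒* B via unit rules, add B's non-unit alternatives to A; then delete every rule of the form X → Y.

Expr -> stmt | stmt stmt | if Term | if if | then then | else Factor; Factor -> stmt | stmt stmt | if Term; Term -> if | else else else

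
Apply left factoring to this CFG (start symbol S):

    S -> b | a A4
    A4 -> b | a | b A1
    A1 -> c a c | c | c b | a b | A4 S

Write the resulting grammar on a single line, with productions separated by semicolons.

A4 has alternatives sharing prefix 'b': factor to A4 → b A4' with A4' → ε | A1.
A1 has alternatives sharing prefix 'c': factor to A1 → c A1' with A1' → a c | ε | b.

S -> b | a A4; A4 -> a | b A4'; A1 -> a b | A4 S | c A1'; A4' -> ε | A1; A1' -> a c | ε | b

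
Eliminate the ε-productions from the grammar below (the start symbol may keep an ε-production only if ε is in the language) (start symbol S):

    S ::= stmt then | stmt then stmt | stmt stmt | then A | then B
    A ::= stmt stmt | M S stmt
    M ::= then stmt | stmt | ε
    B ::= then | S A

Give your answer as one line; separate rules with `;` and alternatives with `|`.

Nullable nonterminals: {M}.
ε ∉ L(G), so no ε-production is kept.
Add the nullable-subset variants: A → M S stmt gives M S stmt | S stmt.

S ::= stmt then | stmt then stmt | stmt stmt | then A | then B; A ::= stmt stmt | M S stmt | S stmt; M ::= then stmt | stmt; B ::= then | S A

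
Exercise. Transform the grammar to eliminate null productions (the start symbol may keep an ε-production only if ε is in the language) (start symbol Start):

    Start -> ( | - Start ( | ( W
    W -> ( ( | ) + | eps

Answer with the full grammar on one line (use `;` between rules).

Nullable set = {W}.
ε ∉ L(G), so no ε-production is kept.

Start -> ( | - Start ( | ( W; W -> ( ( | ) +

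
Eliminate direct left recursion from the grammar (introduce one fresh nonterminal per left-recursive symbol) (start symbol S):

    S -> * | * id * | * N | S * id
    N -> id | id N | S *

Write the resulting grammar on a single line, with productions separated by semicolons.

Left recursion appears on S.
For S: α = {* id}, β = {*, * id *, * N}. Rewrite as S → β S' and S' → α S' | ε.

S -> * S' | * id * S' | * N S'; N -> id | id N | S *; S' -> * id S' | ε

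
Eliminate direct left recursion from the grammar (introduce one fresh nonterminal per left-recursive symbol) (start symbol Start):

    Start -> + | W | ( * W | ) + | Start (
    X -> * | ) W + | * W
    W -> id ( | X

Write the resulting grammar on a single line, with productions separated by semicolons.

Directly left-recursive nonterminal: Start.
For Start: α = {(}, β = {+, W, ( * W, ) +}. Rewrite as Start → β Start1 and Start1 → α Start1 | ε.

Start -> + Start1 | W Start1 | ( * W Start1 | ) + Start1; X -> * | ) W + | * W; W -> id ( | X; Start1 -> ( Start1 | ε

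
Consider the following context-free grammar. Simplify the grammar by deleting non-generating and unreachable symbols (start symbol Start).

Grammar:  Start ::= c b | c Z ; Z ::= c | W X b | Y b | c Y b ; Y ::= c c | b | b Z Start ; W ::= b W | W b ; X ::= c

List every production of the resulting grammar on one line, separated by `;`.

Generating nonterminals: {Start, X, Y, Z}.
Reachable from Start after that: {Start, Y, Z}.
Removed useless symbols: {W, X} and every production mentioning them.

Start ::= c b | c Z; Z ::= c | Y b | c Y b; Y ::= c c | b | b Z Start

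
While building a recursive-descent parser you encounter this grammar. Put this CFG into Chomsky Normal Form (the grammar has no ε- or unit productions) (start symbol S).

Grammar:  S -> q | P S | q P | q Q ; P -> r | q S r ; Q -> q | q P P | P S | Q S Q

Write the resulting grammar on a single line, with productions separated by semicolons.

Introduce a nonterminal for each terminal appearing in a rule of length ≥ 2: X1 → q, X2 → r.
Binarize each right-hand side of length ≥ 3 by chaining fresh nonterminals (Y1, Y2, …): affected rules were P → X1 S X2; Q → X1 P P; Q → Q S Q.

S -> q | P S | X1 P | X1 Q; P -> r | X1 Y1; Q -> q | X1 Y2 | P S | Q Y3; X1 -> q; X2 -> r; Y1 -> S X2; Y2 -> P P; Y3 -> S Q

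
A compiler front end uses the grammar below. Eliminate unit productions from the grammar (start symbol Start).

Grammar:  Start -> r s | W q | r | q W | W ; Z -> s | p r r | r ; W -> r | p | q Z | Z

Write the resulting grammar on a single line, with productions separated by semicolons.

Unit pairs: Start ⇒* {W, Z}; W ⇒* {Z}.
For every A with A ⇒* B via unit rules, add B's non-unit alternatives to A; then delete every rule of the form X → Y.

Start -> s | p r r | r | r s | W q | q W | p | q Z; Z -> s | p r r | r; W -> s | p r r | r | p | q Z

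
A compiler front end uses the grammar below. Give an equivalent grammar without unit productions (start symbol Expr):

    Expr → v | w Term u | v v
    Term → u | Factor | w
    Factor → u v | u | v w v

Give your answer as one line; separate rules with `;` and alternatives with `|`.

Unit pairs: Term ⇒* {Factor}.
For every A with A ⇒* B via unit rules, add B's non-unit alternatives to A; then delete every rule of the form X → Y.

Expr → v | w Term u | v v; Term → u | w | u v | v w v; Factor → u v | u | v w v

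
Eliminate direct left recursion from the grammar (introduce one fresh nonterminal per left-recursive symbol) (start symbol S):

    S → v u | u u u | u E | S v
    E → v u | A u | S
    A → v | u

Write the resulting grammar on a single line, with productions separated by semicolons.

S → v u S' | u u u S' | u E S'; E → v u | A u | S; A → v | u; S' → v S' | ε

S is directly left-recursive.
For S: α = {v}, β = {v u, u u u, u E}. Rewrite as S → β S' and S' → α S' | ε.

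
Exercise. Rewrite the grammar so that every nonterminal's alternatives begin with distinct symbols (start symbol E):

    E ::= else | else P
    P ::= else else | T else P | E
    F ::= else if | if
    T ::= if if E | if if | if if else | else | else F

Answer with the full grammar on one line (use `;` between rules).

E ::= else E'; P ::= else else | T else P | E; F ::= else if | if; T ::= if if T' | else T''; E' ::= eps | P; T' ::= E | eps | else; T'' ::= eps | F

E has alternatives sharing prefix 'else': factor to E → else E' with E' → ε | P.
T has alternatives sharing prefix 'if if': factor to T → if if T' with T' → E | ε | else.
T has alternatives sharing prefix 'else': factor to T → else T'' with T'' → ε | F.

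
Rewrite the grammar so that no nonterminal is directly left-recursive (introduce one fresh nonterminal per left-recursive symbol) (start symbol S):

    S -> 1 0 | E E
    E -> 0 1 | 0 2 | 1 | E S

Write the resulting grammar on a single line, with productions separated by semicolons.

Left recursion appears on E.
For E: α = {S}, β = {0 1, 0 2, 1}. Rewrite as E → β E' and E' → α E' | ε.

S -> 1 0 | E E; E -> 0 1 E' | 0 2 E' | 1 E'; E' -> S E' | epsilon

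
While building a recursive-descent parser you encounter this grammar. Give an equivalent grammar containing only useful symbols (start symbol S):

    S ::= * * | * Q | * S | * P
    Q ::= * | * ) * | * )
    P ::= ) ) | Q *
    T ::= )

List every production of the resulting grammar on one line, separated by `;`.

S ::= * * | * Q | * S | * P; Q ::= * | * ) * | * ); P ::= ) ) | Q *

Generating nonterminals: {P, Q, S, T}.
Reachable from S after that: {P, Q, S}.
Removed useless symbols: {T} and every production mentioning them.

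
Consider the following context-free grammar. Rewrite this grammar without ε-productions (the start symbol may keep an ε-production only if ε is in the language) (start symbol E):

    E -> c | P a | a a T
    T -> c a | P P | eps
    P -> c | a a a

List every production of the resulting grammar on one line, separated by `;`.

E -> c | P a | a a T | a a; T -> c a | P P; P -> c | a a a

Nullable nonterminals: {T}.
ε ∉ L(G), so no ε-production is kept.
Add the nullable-subset variants: E → a a T gives a a T | a a.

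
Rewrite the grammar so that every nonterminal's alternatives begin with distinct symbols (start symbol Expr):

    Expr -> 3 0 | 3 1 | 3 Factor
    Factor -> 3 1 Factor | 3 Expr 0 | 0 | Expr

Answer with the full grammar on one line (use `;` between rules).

Expr -> 3 Expr1; Factor -> 0 | Expr | 3 Factor1; Expr1 -> 0 | 1 | Factor; Factor1 -> 1 Factor | Expr 0

Expr has alternatives sharing prefix '3': factor to Expr → 3 Expr1 with Expr1 → 0 | 1 | Factor.
Factor has alternatives sharing prefix '3': factor to Factor → 3 Factor1 with Factor1 → 1 Factor | Expr 0.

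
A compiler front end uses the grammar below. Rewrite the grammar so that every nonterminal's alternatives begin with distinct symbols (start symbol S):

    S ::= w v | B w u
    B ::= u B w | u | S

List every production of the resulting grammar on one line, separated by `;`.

B has alternatives sharing prefix 'u': factor to B → u B' with B' → B w | ε.

S ::= w v | B w u; B ::= S | u B'; B' ::= B w | ε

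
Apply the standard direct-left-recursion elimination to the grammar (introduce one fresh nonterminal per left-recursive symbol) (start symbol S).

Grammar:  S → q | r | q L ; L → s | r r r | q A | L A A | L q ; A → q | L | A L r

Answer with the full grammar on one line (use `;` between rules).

S → q | r | q L; L → s L' | r r r L' | q A L'; A → q A' | L A'; L' → A A L' | q L' | ε; A' → L r A' | ε

Directly left-recursive nonterminals: L, A.
For L: α = {A A, q}, β = {s, r r r, q A}. Rewrite as L → β L' and L' → α L' | ε.
For A: α = {L r}, β = {q, L}. Rewrite as A → β A' and A' → α A' | ε.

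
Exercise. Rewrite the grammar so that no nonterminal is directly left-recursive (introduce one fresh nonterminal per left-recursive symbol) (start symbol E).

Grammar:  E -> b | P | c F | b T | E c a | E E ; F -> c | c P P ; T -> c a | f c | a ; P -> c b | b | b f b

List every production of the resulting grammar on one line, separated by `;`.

E -> b E' | P E' | c F E' | b T E'; F -> c | c P P; T -> c a | f c | a; P -> c b | b | b f b; E' -> c a E' | E E' | ε

Left recursion appears on E.
For E: α = {c a, E}, β = {b, P, c F, b T}. Rewrite as E → β E' and E' → α E' | ε.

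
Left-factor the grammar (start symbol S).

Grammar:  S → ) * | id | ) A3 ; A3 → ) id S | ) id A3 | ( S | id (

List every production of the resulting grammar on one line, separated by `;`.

S has alternatives sharing prefix ')': factor to S → ) S' with S' → * | A3.
A3 has alternatives sharing prefix ') id': factor to A3 → ) id A3' with A3' → S | A3.

S → id | ) S'; A3 → ( S | id ( | ) id A3'; S' → * | A3; A3' → S | A3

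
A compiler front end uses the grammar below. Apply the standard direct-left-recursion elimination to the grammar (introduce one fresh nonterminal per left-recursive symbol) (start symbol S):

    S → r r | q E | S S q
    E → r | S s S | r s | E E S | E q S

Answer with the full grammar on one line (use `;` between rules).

Directly left-recursive nonterminals: S, E.
For S: α = {S q}, β = {r r, q E}. Rewrite as S → β S' and S' → α S' | ε.
For E: α = {E S, q S}, β = {r, S s S, r s}. Rewrite as E → β E' and E' → α E' | ε.

S → r r S' | q E S'; E → r E' | S s S E' | r s E'; S' → S q S' | ε; E' → E S E' | q S E' | ε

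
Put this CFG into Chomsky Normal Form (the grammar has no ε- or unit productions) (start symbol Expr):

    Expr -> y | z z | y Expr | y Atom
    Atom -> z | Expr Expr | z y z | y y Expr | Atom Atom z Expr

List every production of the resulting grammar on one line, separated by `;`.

Introduce a nonterminal for each terminal appearing in a rule of length ≥ 2: X1 → z, X2 → y.
Binarize each right-hand side of length ≥ 3 by chaining fresh nonterminals (Y1, Y2, …): affected rules were Atom → X1 X2 X1; Atom → X2 X2 Expr; Atom → Atom Atom X1 Expr.

Expr -> y | X1 X1 | X2 Expr | X2 Atom; Atom -> z | Expr Expr | X1 Y1 | X2 Y2 | Atom Y3; X1 -> z; X2 -> y; Y1 -> X2 X1; Y2 -> X2 Expr; Y3 -> Atom Y4; Y4 -> X1 Expr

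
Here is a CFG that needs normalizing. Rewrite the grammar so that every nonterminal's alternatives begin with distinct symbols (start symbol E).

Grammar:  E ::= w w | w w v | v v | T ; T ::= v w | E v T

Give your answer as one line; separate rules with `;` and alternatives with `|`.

E has alternatives sharing prefix 'w w': factor to E → w w E' with E' → ε | v.

E ::= v v | T | w w E'; T ::= v w | E v T; E' ::= epsilon | v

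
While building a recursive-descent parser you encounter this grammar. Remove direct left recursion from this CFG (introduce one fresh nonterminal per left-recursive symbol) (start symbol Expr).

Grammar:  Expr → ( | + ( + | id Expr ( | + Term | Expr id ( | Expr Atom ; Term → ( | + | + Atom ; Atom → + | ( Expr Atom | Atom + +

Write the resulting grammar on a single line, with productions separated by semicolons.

Expr → ( Expr1 | + ( + Expr1 | id Expr ( Expr1 | + Term Expr1; Term → ( | + | + Atom; Atom → + Atom1 | ( Expr Atom Atom1; Expr1 → id ( Expr1 | Atom Expr1 | ε; Atom1 → + + Atom1 | ε

Left recursion appears on Expr, Atom.
For Expr: α = {id (, Atom}, β = {(, + ( +, id Expr (, + Term}. Rewrite as Expr → β Expr1 and Expr1 → α Expr1 | ε.
For Atom: α = {+ +}, β = {+, ( Expr Atom}. Rewrite as Atom → β Atom1 and Atom1 → α Atom1 | ε.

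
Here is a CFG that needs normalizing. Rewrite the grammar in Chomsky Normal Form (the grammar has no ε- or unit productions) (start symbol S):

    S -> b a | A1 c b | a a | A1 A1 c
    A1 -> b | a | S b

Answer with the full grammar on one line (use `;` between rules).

Introduce a nonterminal for each terminal appearing in a rule of length ≥ 2: X1 → b, X2 → a, X3 → c.
Binarize each right-hand side of length ≥ 3 by chaining fresh nonterminals (Y1, Y2, …): affected rules were S → A1 X3 X1; S → A1 A1 X3.

S -> X1 X2 | A1 Y1 | X2 X2 | A1 Y2; A1 -> b | a | S X1; X1 -> b; X2 -> a; X3 -> c; Y1 -> X3 X1; Y2 -> A1 X3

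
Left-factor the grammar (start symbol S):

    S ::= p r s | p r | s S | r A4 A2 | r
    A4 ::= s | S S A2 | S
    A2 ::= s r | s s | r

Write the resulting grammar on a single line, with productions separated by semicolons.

S ::= s S | p r S' | r S''; A4 ::= s | S A4'; A2 ::= r | s A2'; S' ::= s | ε; S'' ::= A4 A2 | ε; A4' ::= S A2 | ε; A2' ::= r | s

S has alternatives sharing prefix 'p r': factor to S → p r S' with S' → s | ε.
S has alternatives sharing prefix 'r': factor to S → r S'' with S'' → A4 A2 | ε.
A4 has alternatives sharing prefix 'S': factor to A4 → S A4' with A4' → S A2 | ε.
A2 has alternatives sharing prefix 's': factor to A2 → s A2' with A2' → r | s.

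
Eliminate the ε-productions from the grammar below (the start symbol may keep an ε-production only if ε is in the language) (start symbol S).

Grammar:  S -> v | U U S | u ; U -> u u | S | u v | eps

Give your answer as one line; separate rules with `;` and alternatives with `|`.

S -> v | U U S | U S | u; U -> u u | S | u v

The nullable symbols are {U}.
ε ∉ L(G), so no ε-production is kept.
For each production, add variants omitting each subset of nullable occurrences: S → U U S gives U U S | U S.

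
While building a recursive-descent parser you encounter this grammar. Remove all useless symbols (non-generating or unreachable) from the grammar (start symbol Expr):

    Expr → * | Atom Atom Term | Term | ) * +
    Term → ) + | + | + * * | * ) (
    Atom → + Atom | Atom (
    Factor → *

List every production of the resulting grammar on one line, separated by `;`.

Generating nonterminals: {Expr, Factor, Term}.
Reachable from Expr after that: {Expr, Term}.
Removed useless symbols: {Atom, Factor} and every production mentioning them.

Expr → * | Term | ) * +; Term → ) + | + | + * * | * ) (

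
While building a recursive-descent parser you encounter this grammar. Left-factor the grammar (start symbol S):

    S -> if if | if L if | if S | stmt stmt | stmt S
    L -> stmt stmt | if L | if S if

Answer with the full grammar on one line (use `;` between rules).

S has alternatives sharing prefix 'if': factor to S → if S' with S' → if | L if | S.
S has alternatives sharing prefix 'stmt': factor to S → stmt S'' with S'' → stmt | S.
L has alternatives sharing prefix 'if': factor to L → if L' with L' → L | S if.

S -> if S' | stmt S''; L -> stmt stmt | if L'; S' -> if | L if | S; S'' -> stmt | S; L' -> L | S if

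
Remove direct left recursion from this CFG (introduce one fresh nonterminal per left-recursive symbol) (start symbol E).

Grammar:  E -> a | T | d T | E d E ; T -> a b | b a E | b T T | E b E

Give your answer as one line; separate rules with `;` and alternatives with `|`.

E -> a E' | T E' | d T E'; T -> a b | b a E | b T T | E b E; E' -> d E E' | epsilon

Directly left-recursive nonterminal: E.
For E: α = {d E}, β = {a, T, d T}. Rewrite as E → β E' and E' → α E' | ε.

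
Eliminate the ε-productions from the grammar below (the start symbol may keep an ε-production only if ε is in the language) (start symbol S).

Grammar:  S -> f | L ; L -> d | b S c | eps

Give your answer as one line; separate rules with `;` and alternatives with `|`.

Nullable nonterminals: {L, S}.
ε ∈ L(G) since S is nullable, so keep S → ε.
Expand every rule over subsets of its nullable positions: L → b S c gives b S c | b c.

S -> f | L | ε; L -> d | b S c | b c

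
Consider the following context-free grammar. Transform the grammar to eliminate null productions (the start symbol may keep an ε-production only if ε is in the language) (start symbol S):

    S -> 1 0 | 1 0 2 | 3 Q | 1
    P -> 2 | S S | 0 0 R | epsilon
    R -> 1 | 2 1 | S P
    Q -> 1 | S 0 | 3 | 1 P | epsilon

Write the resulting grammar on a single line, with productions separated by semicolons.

S -> 1 0 | 1 0 2 | 3 Q | 3 | 1; P -> 2 | S S | 0 0 R; R -> 1 | 2 1 | S P | S; Q -> 1 | S 0 | 3 | 1 P

The nullable symbols are {P, Q}.
ε ∉ L(G), so no ε-production is kept.
Expand every rule over subsets of its nullable positions: S → 3 Q gives 3 Q | 3. R → S P gives S P | S.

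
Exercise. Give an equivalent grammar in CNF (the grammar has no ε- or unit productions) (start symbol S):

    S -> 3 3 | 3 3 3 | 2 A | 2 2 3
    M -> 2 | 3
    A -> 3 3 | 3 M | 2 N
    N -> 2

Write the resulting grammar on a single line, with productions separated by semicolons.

S -> X1 X1 | X1 Y1 | X2 A | X2 Y2; M -> 2 | 3; A -> X1 X1 | X1 M | X2 N; N -> 2; X1 -> 3; X2 -> 2; Y1 -> X1 X1; Y2 -> X2 X1

Introduce a nonterminal for each terminal appearing in a rule of length ≥ 2: X1 → 3, X2 → 2.
Binarize each right-hand side of length ≥ 3 by chaining fresh nonterminals (Y1, Y2, …): affected rules were S → X1 X1 X1; S → X2 X2 X1.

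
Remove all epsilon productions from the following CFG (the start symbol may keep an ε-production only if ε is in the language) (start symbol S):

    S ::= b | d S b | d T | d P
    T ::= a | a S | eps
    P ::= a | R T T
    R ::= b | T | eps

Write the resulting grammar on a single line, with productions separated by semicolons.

Nullable nonterminals: {P, R, T}.
ε ∉ L(G), so no ε-production is kept.
Expand every rule over subsets of its nullable positions: S → d T gives d T | d. P → R T T gives R T T | R T | R | T T | T.

S ::= b | d S b | d T | d | d P; T ::= a | a S; P ::= a | R T T | R T | R | T T | T; R ::= b | T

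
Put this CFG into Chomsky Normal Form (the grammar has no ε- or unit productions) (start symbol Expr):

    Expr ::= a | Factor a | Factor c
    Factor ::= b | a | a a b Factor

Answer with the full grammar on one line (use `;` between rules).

Expr ::= a | Factor X1 | Factor X2; Factor ::= b | a | X1 Y1; X1 ::= a; X2 ::= c; X3 ::= b; Y1 ::= X1 Y2; Y2 ::= X3 Factor

Introduce a nonterminal for each terminal appearing in a rule of length ≥ 2: X1 → a, X2 → c, X3 → b.
Binarize each right-hand side of length ≥ 3 by chaining fresh nonterminals (Y1, Y2, …): affected rules were Factor → X1 X1 X3 Factor.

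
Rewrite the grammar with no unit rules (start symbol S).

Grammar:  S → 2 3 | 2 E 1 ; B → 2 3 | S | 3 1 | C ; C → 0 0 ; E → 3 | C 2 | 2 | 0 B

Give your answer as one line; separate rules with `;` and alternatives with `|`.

S → 2 3 | 2 E 1; B → 2 3 | 3 1 | 0 0 | 2 E 1; C → 0 0; E → 3 | C 2 | 2 | 0 B

Unit pairs: B ⇒* {C, S}.
For each unit pair (A, B), copy every non-unit production of B to A, then drop all unit productions.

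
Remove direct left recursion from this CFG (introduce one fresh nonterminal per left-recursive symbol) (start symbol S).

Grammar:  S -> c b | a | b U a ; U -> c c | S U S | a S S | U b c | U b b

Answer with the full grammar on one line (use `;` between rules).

S -> c b | a | b U a; U -> c c U' | S U S U' | a S S U'; U' -> b c U' | b b U' | ε

Left recursion appears on U.
For U: α = {b c, b b}, β = {c c, S U S, a S S}. Rewrite as U → β U' and U' → α U' | ε.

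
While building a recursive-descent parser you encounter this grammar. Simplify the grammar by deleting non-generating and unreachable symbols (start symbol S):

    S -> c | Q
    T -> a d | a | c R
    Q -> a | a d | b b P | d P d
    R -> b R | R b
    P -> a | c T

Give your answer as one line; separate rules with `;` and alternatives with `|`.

S -> c | Q; T -> a d | a; Q -> a | a d | b b P | d P d; P -> a | c T

Generating nonterminals: {P, Q, S, T}.
Reachable from S after that: {P, Q, S, T}.
Removed useless symbols: {R} and every production mentioning them.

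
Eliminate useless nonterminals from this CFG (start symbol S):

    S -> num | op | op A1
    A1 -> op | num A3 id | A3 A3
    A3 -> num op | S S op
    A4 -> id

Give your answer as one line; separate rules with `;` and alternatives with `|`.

S -> num | op | op A1; A1 -> op | num A3 id | A3 A3; A3 -> num op | S S op

Generating nonterminals: {A1, A3, A4, S}.
Reachable from S after that: {A1, A3, S}.
Removed useless symbols: {A4} and every production mentioning them.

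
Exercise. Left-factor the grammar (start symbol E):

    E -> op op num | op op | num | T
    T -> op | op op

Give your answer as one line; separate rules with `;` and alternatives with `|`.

E -> num | T | op op E'; T -> op T'; E' -> num | ε; T' -> ε | op

E has alternatives sharing prefix 'op op': factor to E → op op E' with E' → num | ε.
T has alternatives sharing prefix 'op': factor to T → op T' with T' → ε | op.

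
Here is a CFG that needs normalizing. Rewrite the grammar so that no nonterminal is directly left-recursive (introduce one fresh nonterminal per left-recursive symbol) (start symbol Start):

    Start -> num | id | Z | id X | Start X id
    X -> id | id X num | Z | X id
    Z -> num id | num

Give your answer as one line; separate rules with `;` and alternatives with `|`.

Start -> num Start1 | id Start1 | Z Start1 | id X Start1; X -> id X1 | id X num X1 | Z X1; Z -> num id | num; Start1 -> X id Start1 | ε; X1 -> id X1 | ε

Directly left-recursive nonterminals: Start, X.
For Start: α = {X id}, β = {num, id, Z, id X}. Rewrite as Start → β Start1 and Start1 → α Start1 | ε.
For X: α = {id}, β = {id, id X num, Z}. Rewrite as X → β X1 and X1 → α X1 | ε.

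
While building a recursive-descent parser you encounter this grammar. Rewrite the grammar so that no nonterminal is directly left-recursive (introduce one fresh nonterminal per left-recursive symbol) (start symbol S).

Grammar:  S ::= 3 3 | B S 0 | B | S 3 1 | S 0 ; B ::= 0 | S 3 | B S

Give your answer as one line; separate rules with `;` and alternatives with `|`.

S ::= 3 3 S' | B S 0 S' | B S'; B ::= 0 B' | S 3 B'; S' ::= 3 1 S' | 0 S' | ε; B' ::= S B' | ε

Left recursion appears on S, B.
For S: α = {3 1, 0}, β = {3 3, B S 0, B}. Rewrite as S → β S' and S' → α S' | ε.
For B: α = {S}, β = {0, S 3}. Rewrite as B → β B' and B' → α B' | ε.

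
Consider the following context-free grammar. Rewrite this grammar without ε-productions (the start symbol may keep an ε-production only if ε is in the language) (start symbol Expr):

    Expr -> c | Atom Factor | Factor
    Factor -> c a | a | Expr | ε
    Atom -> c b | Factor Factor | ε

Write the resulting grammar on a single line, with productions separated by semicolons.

Expr -> c | Atom Factor | Atom | Factor | ε; Factor -> c a | a | Expr; Atom -> c b | Factor Factor | Factor

Nullable set = {Atom, Expr, Factor}.
ε ∈ L(G) since Expr is nullable, so keep Expr → ε.
For each production, add variants omitting each subset of nullable occurrences: Expr → Atom Factor gives Atom Factor | Atom | Factor. Atom → Factor Factor gives Factor Factor | Factor.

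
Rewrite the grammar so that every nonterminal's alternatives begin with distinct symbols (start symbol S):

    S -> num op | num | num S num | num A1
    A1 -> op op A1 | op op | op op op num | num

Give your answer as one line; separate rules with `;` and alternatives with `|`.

S -> num S'; A1 -> num | op op A1'; S' -> op | eps | S num | A1; A1' -> A1 | eps | op num

S has alternatives sharing prefix 'num': factor to S → num S' with S' → op | ε | S num | A1.
A1 has alternatives sharing prefix 'op op': factor to A1 → op op A1' with A1' → A1 | ε | op num.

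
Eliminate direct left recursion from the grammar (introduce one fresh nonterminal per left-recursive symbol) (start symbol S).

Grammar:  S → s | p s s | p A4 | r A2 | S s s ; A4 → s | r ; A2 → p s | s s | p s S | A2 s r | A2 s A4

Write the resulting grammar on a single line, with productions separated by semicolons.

S → s S' | p s s S' | p A4 S' | r A2 S'; A4 → s | r; A2 → p s A2' | s s A2' | p s S A2'; S' → s s S' | ε; A2' → s r A2' | s A4 A2' | ε

Directly left-recursive nonterminals: S, A2.
For S: α = {s s}, β = {s, p s s, p A4, r A2}. Rewrite as S → β S' and S' → α S' | ε.
For A2: α = {s r, s A4}, β = {p s, s s, p s S}. Rewrite as A2 → β A2' and A2' → α A2' | ε.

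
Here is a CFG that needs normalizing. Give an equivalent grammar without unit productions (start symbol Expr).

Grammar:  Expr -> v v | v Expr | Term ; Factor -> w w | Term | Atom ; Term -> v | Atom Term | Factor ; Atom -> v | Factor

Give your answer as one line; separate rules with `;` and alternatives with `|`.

Expr -> v | Atom Term | w w | v v | v Expr; Factor -> v | Atom Term | w w; Term -> v | Atom Term | w w; Atom -> v | Atom Term | w w

Unit pairs: Atom ⇒* {Factor, Term}; Expr ⇒* {Atom, Factor, Term}; Factor ⇒* {Atom, Term}; Term ⇒* {Atom, Factor}.
For each unit pair (A, B), copy every non-unit production of B to A, then drop all unit productions.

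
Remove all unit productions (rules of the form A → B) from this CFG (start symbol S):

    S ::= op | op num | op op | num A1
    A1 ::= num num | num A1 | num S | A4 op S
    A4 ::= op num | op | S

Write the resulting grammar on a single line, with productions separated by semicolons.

Unit pairs: A4 ⇒* {S}.
Replace each nonterminal's rules with the union of the non-unit rules of every nonterminal it unit-derives.

S ::= op | op num | op op | num A1; A1 ::= num num | num A1 | num S | A4 op S; A4 ::= op num | op | op op | num A1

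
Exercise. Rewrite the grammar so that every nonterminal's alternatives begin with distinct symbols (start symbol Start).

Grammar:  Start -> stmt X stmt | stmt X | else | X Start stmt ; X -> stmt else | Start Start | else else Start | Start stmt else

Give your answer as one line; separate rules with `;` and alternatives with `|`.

Start -> else | X Start stmt | stmt X Start1; X -> stmt else | else else Start | Start X1; Start1 -> stmt | eps; X1 -> Start | stmt else

Start has alternatives sharing prefix 'stmt X': factor to Start → stmt X Start1 with Start1 → stmt | ε.
X has alternatives sharing prefix 'Start': factor to X → Start X1 with X1 → Start | stmt else.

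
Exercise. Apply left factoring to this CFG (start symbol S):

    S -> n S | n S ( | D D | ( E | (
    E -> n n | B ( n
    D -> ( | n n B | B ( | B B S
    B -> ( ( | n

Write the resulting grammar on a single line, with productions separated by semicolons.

S has alternatives sharing prefix 'n S': factor to S → n S S' with S' → ε | (.
S has alternatives sharing prefix '(': factor to S → ( S'' with S'' → E | ε.
D has alternatives sharing prefix 'B': factor to D → B D' with D' → ( | B S.

S -> D D | n S S' | ( S''; E -> n n | B ( n; D -> ( | n n B | B D'; B -> ( ( | n; S' -> eps | (; S'' -> E | eps; D' -> ( | B S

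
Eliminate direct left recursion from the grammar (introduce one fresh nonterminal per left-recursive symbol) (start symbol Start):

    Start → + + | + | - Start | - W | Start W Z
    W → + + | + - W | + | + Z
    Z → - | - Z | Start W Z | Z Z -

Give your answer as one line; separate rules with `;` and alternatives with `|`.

Start, Z are directly left-recursive.
For Start: α = {W Z}, β = {+ +, +, - Start, - W}. Rewrite as Start → β Start1 and Start1 → α Start1 | ε.
For Z: α = {Z -}, β = {-, - Z, Start W Z}. Rewrite as Z → β Z1 and Z1 → α Z1 | ε.

Start → + + Start1 | + Start1 | - Start Start1 | - W Start1; W → + + | + - W | + | + Z; Z → - Z1 | - Z Z1 | Start W Z Z1; Start1 → W Z Start1 | eps; Z1 → Z - Z1 | eps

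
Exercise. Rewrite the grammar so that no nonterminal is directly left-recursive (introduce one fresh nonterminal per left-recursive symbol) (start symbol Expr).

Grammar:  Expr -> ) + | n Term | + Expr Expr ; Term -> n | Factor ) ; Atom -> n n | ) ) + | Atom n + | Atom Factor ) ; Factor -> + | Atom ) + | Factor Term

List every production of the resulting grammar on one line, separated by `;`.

Expr -> ) + | n Term | + Expr Expr; Term -> n | Factor ); Atom -> n n Atom1 | ) ) + Atom1; Factor -> + Factor1 | Atom ) + Factor1; Atom1 -> n + Atom1 | Factor ) Atom1 | ε; Factor1 -> Term Factor1 | ε

Atom, Factor are directly left-recursive.
For Atom: α = {n +, Factor )}, β = {n n, ) ) +}. Rewrite as Atom → β Atom1 and Atom1 → α Atom1 | ε.
For Factor: α = {Term}, β = {+, Atom ) +}. Rewrite as Factor → β Factor1 and Factor1 → α Factor1 | ε.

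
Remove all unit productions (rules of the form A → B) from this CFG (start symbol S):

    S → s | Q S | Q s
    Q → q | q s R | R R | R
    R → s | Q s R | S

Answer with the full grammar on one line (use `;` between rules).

S → s | Q S | Q s; Q → s | Q s R | Q S | Q s | q | q s R | R R; R → s | Q S | Q s | Q s R

Unit pairs: Q ⇒* {R, S}; R ⇒* {S}.
For every A with A ⇒* B via unit rules, add B's non-unit alternatives to A; then delete every rule of the form X → Y.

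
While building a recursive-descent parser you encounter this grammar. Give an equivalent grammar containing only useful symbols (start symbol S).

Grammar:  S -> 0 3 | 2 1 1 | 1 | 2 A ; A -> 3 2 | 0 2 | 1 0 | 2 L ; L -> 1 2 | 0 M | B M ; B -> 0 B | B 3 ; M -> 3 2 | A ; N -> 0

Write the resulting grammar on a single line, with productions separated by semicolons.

S -> 0 3 | 2 1 1 | 1 | 2 A; A -> 3 2 | 0 2 | 1 0 | 2 L; L -> 1 2 | 0 M; M -> 3 2 | A

Generating nonterminals: {A, L, M, N, S}.
Reachable from S after that: {A, L, M, S}.
Removed useless symbols: {B, N} and every production mentioning them.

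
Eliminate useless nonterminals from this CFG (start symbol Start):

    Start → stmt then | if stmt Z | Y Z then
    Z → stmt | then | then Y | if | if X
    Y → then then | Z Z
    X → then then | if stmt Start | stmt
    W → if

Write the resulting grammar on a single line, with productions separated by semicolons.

Generating nonterminals: {Start, W, X, Y, Z}.
Reachable from Start after that: {Start, X, Y, Z}.
Removed useless symbols: {W} and every production mentioning them.

Start → stmt then | if stmt Z | Y Z then; Z → stmt | then | then Y | if | if X; Y → then then | Z Z; X → then then | if stmt Start | stmt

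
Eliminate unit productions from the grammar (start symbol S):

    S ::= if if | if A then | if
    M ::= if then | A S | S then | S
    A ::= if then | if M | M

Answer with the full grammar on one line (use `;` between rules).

Unit pairs: A ⇒* {M, S}; M ⇒* {S}.
Replace each nonterminal's rules with the union of the non-unit rules of every nonterminal it unit-derives.

S ::= if if | if A then | if; M ::= if if | if A then | if | if then | A S | S then; A ::= if if | if A then | if | if then | if M | A S | S then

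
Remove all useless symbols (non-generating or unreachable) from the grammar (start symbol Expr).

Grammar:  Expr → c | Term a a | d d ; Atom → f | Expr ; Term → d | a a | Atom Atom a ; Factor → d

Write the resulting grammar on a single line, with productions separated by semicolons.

Expr → c | Term a a | d d; Atom → f | Expr; Term → d | a a | Atom Atom a

Generating nonterminals: {Atom, Expr, Factor, Term}.
Reachable from Expr after that: {Atom, Expr, Term}.
Removed useless symbols: {Factor} and every production mentioning them.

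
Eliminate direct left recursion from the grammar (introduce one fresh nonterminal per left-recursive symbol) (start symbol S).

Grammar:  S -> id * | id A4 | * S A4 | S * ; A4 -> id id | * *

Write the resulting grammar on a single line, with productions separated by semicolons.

Directly left-recursive nonterminal: S.
For S: α = {*}, β = {id *, id A4, * S A4}. Rewrite as S → β S' and S' → α S' | ε.

S -> id * S' | id A4 S' | * S A4 S'; A4 -> id id | * *; S' -> * S' | ε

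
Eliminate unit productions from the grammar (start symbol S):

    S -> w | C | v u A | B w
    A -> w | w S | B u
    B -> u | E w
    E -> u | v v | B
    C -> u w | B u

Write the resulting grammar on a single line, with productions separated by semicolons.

S -> u w | B u | w | v u A | B w; A -> w | w S | B u; B -> u | E w; E -> u | E w | v v; C -> u w | B u

Unit pairs: E ⇒* {B}; S ⇒* {C}.
For each unit pair (A, B), copy every non-unit production of B to A, then drop all unit productions.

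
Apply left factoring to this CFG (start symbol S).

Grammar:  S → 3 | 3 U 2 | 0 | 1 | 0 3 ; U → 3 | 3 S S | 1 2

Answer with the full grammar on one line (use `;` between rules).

S → 1 | 3 S' | 0 S''; U → 1 2 | 3 U'; S' → eps | U 2; S'' → eps | 3; U' → eps | S S

S has alternatives sharing prefix '3': factor to S → 3 S' with S' → ε | U 2.
S has alternatives sharing prefix '0': factor to S → 0 S'' with S'' → ε | 3.
U has alternatives sharing prefix '3': factor to U → 3 U' with U' → ε | S S.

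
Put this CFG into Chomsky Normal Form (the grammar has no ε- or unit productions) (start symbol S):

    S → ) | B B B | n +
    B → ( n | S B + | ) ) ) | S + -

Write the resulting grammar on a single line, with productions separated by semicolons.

Introduce a nonterminal for each terminal appearing in a rule of length ≥ 2: X1 → n, X2 → +, X3 → (, X4 → ), X5 → -.
Binarize each right-hand side of length ≥ 3 by chaining fresh nonterminals (Y1, Y2, …): affected rules were S → B B B; B → S B X2; B → X4 X4 X4; B → S X2 X5.

S → ) | B Y1 | X1 X2; B → X3 X1 | S Y2 | X4 Y3 | S Y4; X1 → n; X2 → +; X3 → (; X4 → ); X5 → -; Y1 → B B; Y2 → B X2; Y3 → X4 X4; Y4 → X2 X5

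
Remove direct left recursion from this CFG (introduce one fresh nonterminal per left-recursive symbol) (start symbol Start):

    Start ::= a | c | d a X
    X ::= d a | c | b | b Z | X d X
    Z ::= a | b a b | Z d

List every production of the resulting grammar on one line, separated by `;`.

Directly left-recursive nonterminals: X, Z.
For X: α = {d X}, β = {d a, c, b, b Z}. Rewrite as X → β X1 and X1 → α X1 | ε.
For Z: α = {d}, β = {a, b a b}. Rewrite as Z → β Z1 and Z1 → α Z1 | ε.

Start ::= a | c | d a X; X ::= d a X1 | c X1 | b X1 | b Z X1; Z ::= a Z1 | b a b Z1; X1 ::= d X X1 | ε; Z1 ::= d Z1 | ε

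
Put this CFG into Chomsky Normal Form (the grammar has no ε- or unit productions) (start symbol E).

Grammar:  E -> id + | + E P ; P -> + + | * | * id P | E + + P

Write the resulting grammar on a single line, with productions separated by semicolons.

E -> X1 X2 | X2 Y1; P -> X2 X2 | * | X3 Y2 | E Y3; X1 -> id; X2 -> +; X3 -> *; Y1 -> E P; Y2 -> X1 P; Y3 -> X2 Y4; Y4 -> X2 P

Introduce a nonterminal for each terminal appearing in a rule of length ≥ 2: X1 → id, X2 → +, X3 → *.
Binarize each right-hand side of length ≥ 3 by chaining fresh nonterminals (Y1, Y2, …): affected rules were E → X2 E P; P → X3 X1 P; P → E X2 X2 P.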